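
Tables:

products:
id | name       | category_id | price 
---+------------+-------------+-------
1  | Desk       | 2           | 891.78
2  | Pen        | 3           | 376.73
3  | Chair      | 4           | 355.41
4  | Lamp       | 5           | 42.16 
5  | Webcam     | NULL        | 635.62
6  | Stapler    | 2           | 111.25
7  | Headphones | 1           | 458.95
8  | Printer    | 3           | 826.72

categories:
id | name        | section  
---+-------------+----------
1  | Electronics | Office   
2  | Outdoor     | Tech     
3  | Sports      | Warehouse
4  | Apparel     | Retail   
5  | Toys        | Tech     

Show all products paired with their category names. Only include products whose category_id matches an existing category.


INNER JOIN keeps only products rows whose category_id matches an id in categories. Walk through each product:
  - product 1 (Desk): category_id=2 -> matches Outdoor
  - product 2 (Pen): category_id=3 -> matches Sports
  - product 3 (Chair): category_id=4 -> matches Apparel
  - product 4 (Lamp): category_id=5 -> matches Toys
  - product 5 (Webcam): category_id=NULL, no match -> dropped
  - product 6 (Stapler): category_id=2 -> matches Outdoor
  - product 7 (Headphones): category_id=1 -> matches Electronics
  - product 8 (Printer): category_id=3 -> matches Sports
So 1 of 8 rows is dropped.

SQL:
SELECT a.name, b.name AS category
FROM products a
INNER JOIN categories b ON a.category_id = b.id

Result:
name       | category   
-----------+------------
Desk       | Outdoor    
Pen        | Sports     
Chair      | Apparel    
Lamp       | Toys       
Stapler    | Outdoor    
Headphones | Electronics
Printer    | Sports     


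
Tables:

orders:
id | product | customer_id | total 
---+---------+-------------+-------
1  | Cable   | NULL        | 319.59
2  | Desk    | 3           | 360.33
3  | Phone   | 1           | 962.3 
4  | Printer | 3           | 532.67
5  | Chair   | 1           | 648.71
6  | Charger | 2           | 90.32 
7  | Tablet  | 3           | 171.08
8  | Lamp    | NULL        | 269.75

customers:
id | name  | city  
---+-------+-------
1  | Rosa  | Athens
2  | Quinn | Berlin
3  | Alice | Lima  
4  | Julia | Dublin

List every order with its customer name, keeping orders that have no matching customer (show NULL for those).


LEFT JOIN keeps every row from orders (the left table); where customer_id has no match in customers, the customer columns become NULL. Walk through each order:
  - order 1 (Cable): customer_id=NULL, no match -> kept with NULL
  - order 2 (Desk): customer_id=3 -> matches Alice
  - order 3 (Phone): customer_id=1 -> matches Rosa
  - order 4 (Printer): customer_id=3 -> matches Alice
  - order 5 (Chair): customer_id=1 -> matches Rosa
  - order 6 (Charger): customer_id=2 -> matches Quinn
  - order 7 (Tablet): customer_id=3 -> matches Alice
  - order 8 (Lamp): customer_id=NULL, no match -> kept with NULL
All 8 rows appear; 2 have NULL customer.

SQL:
SELECT a.product, b.name AS customer
FROM orders a
LEFT JOIN customers b ON a.customer_id = b.id

Result:
product | customer
--------+---------
Cable   | NULL    
Desk    | Alice   
Phone   | Rosa    
Printer | Alice   
Chair   | Rosa    
Charger | Quinn   
Tablet  | Alice   
Lamp    | NULL    


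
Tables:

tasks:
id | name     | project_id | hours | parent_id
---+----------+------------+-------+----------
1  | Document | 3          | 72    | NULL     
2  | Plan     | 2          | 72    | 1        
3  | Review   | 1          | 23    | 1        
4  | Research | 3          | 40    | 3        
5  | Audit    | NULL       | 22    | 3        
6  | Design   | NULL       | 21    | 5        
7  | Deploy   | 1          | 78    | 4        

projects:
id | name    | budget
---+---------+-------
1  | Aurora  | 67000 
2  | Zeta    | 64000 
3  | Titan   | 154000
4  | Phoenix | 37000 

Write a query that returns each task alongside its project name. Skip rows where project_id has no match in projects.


INNER JOIN keeps only tasks rows whose project_id matches an id in projects. Walk through each task:
  - task 1 (Document): project_id=3 -> matches Titan
  - task 2 (Plan): project_id=2 -> matches Zeta
  - task 3 (Review): project_id=1 -> matches Aurora
  - task 4 (Research): project_id=3 -> matches Titan
  - task 5 (Audit): project_id=NULL, no match -> dropped
  - task 6 (Design): project_id=NULL, no match -> dropped
  - task 7 (Deploy): project_id=1 -> matches Aurora
So 2 of 7 rows are dropped.

SQL:
SELECT a.name, b.name AS project
FROM tasks a
INNER JOIN projects b ON a.project_id = b.id

Result:
name     | project
---------+--------
Document | Titan  
Plan     | Zeta   
Review   | Aurora 
Research | Titan  
Deploy   | Aurora 


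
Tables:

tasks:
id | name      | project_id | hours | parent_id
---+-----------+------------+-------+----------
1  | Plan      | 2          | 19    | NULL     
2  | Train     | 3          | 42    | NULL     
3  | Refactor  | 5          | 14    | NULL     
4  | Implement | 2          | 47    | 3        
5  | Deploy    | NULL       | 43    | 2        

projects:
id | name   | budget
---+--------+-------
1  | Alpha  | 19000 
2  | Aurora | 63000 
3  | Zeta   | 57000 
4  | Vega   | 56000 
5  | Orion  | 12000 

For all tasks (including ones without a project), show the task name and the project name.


LEFT JOIN keeps every row from tasks (the left table); where project_id has no match in projects, the project columns become NULL. Walk through each task:
  - task 1 (Plan): project_id=2 -> matches Aurora
  - task 2 (Train): project_id=3 -> matches Zeta
  - task 3 (Refactor): project_id=5 -> matches Orion
  - task 4 (Implement): project_id=2 -> matches Aurora
  - task 5 (Deploy): project_id=NULL, no match -> kept with NULL
All 5 rows appear; 1 has NULL project.

SQL:
SELECT a.name, b.name AS project
FROM tasks a
LEFT JOIN projects b ON a.project_id = b.id

Result:
name      | project
----------+--------
Plan      | Aurora 
Train     | Zeta   
Refactor  | Orion  
Implement | Aurora 
Deploy    | NULL   


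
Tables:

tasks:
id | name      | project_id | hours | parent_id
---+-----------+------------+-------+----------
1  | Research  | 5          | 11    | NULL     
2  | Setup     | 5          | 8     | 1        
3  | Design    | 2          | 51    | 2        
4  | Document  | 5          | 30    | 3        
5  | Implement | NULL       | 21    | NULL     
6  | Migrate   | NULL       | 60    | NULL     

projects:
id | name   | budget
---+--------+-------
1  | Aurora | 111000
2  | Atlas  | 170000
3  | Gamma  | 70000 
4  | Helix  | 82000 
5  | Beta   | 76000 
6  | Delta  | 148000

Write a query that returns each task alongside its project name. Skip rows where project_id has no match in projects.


INNER JOIN keeps only tasks rows whose project_id matches an id in projects. Walk through each task:
  - task 1 (Research): project_id=5 -> matches Beta
  - task 2 (Setup): project_id=5 -> matches Beta
  - task 3 (Design): project_id=2 -> matches Atlas
  - task 4 (Document): project_id=5 -> matches Beta
  - task 5 (Implement): project_id=NULL, no match -> dropped
  - task 6 (Migrate): project_id=NULL, no match -> dropped
So 2 of 6 rows are dropped.

SQL:
SELECT a.name, b.name AS project
FROM tasks a
INNER JOIN projects b ON a.project_id = b.id

Result:
name     | project
---------+--------
Research | Beta   
Setup    | Beta   
Design   | Atlas  
Document | Beta   


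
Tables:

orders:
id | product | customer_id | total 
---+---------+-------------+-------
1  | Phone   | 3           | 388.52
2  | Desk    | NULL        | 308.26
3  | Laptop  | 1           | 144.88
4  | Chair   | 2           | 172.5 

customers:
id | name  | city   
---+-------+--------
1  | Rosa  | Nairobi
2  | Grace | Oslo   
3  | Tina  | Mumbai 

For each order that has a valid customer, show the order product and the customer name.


INNER JOIN keeps only orders rows whose customer_id matches an id in customers. Walk through each order:
  - order 1 (Phone): customer_id=3 -> matches Tina
  - order 2 (Desk): customer_id=NULL, no match -> dropped
  - order 3 (Laptop): customer_id=1 -> matches Rosa
  - order 4 (Chair): customer_id=2 -> matches Grace
So 1 of 4 rows is dropped.

SQL:
SELECT a.product, b.name AS customer
FROM orders a
INNER JOIN customers b ON a.customer_id = b.id

Result:
product | customer
--------+---------
Phone   | Tina    
Laptop  | Rosa    
Chair   | Grace   


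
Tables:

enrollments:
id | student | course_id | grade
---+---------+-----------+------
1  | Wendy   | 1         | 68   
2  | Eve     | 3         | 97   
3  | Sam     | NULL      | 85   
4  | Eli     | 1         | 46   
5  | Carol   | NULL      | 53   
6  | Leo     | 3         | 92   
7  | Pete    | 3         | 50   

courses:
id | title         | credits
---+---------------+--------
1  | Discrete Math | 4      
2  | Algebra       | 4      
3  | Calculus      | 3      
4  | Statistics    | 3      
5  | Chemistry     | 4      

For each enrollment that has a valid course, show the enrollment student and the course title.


INNER JOIN keeps only enrollments rows whose course_id matches an id in courses. Walk through each enrollment:
  - enrollment 1 (Wendy): course_id=1 -> matches Discrete Math
  - enrollment 2 (Eve): course_id=3 -> matches Calculus
  - enrollment 3 (Sam): course_id=NULL, no match -> dropped
  - enrollment 4 (Eli): course_id=1 -> matches Discrete Math
  - enrollment 5 (Carol): course_id=NULL, no match -> dropped
  - enrollment 6 (Leo): course_id=3 -> matches Calculus
  - enrollment 7 (Pete): course_id=3 -> matches Calculus
So 2 of 7 rows are dropped.

SQL:
SELECT a.student, b.title AS course
FROM enrollments a
INNER JOIN courses b ON a.course_id = b.id

Result:
student | course       
--------+--------------
Wendy   | Discrete Math
Eve     | Calculus     
Eli     | Discrete Math
Leo     | Calculus     
Pete    | Calculus     


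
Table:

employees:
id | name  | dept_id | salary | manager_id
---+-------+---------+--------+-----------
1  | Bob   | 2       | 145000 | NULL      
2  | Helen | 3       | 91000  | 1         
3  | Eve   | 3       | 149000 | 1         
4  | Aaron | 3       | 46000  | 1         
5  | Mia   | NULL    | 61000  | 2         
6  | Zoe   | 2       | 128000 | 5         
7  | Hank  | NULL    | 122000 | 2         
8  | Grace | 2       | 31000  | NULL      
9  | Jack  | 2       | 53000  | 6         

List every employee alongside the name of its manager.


This is a self-join: employees is joined to a second copy of itself, matching each row's manager_id to another row's id. Use LEFT JOIN so rows with manager_id=NULL are kept.
  - employee 1 (Bob): manager_id=NULL -> NULL
  - employee 2 (Helen): manager_id=1 -> Bob
  - employee 3 (Eve): manager_id=1 -> Bob
  - employee 4 (Aaron): manager_id=1 -> Bob
  - employee 5 (Mia): manager_id=2 -> Helen
  - employee 6 (Zoe): manager_id=5 -> Mia
  - employee 7 (Hank): manager_id=2 -> Helen
  - employee 8 (Grace): manager_id=NULL -> NULL
  - employee 9 (Jack): manager_id=6 -> Zoe

SQL:
SELECT a.name AS item, b.name AS manager
FROM employees a
LEFT JOIN employees b ON a.manager_id = b.id

Result:
item  | manager
------+--------
Bob   | NULL   
Helen | Bob    
Eve   | Bob    
Aaron | Bob    
Mia   | Helen  
Zoe   | Mia    
Hank  | Helen  
Grace | NULL   
Jack  | Zoe    


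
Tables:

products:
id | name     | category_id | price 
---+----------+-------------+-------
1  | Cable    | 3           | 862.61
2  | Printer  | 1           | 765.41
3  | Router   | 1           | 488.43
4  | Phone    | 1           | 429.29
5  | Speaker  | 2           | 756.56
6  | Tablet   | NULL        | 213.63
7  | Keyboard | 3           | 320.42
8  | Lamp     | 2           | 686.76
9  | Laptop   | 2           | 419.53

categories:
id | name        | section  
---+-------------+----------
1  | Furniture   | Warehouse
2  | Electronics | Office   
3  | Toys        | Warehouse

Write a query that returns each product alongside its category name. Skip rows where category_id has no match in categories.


INNER JOIN keeps only products rows whose category_id matches an id in categories. Walk through each product:
  - product 1 (Cable): category_id=3 -> matches Toys
  - product 2 (Printer): category_id=1 -> matches Furniture
  - product 3 (Router): category_id=1 -> matches Furniture
  - product 4 (Phone): category_id=1 -> matches Furniture
  - product 5 (Speaker): category_id=2 -> matches Electronics
  - product 6 (Tablet): category_id=NULL, no match -> dropped
  - product 7 (Keyboard): category_id=3 -> matches Toys
  - product 8 (Lamp): category_id=2 -> matches Electronics
  - product 9 (Laptop): category_id=2 -> matches Electronics
So 1 of 9 rows is dropped.

SQL:
SELECT a.name, b.name AS category
FROM products a
INNER JOIN categories b ON a.category_id = b.id

Result:
name     | category   
---------+------------
Cable    | Toys       
Printer  | Furniture  
Router   | Furniture  
Phone    | Furniture  
Speaker  | Electronics
Keyboard | Toys       
Lamp     | Electronics
Laptop   | Electronics


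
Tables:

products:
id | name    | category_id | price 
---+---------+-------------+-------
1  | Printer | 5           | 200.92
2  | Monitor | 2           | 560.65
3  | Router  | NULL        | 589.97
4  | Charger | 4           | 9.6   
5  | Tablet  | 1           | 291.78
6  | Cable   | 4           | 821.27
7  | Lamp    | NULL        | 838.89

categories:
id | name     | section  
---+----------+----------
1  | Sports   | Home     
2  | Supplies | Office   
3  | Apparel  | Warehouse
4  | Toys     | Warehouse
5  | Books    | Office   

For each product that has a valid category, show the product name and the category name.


INNER JOIN keeps only products rows whose category_id matches an id in categories. Walk through each product:
  - product 1 (Printer): category_id=5 -> matches Books
  - product 2 (Monitor): category_id=2 -> matches Supplies
  - product 3 (Router): category_id=NULL, no match -> dropped
  - product 4 (Charger): category_id=4 -> matches Toys
  - product 5 (Tablet): category_id=1 -> matches Sports
  - product 6 (Cable): category_id=4 -> matches Toys
  - product 7 (Lamp): category_id=NULL, no match -> dropped
So 2 of 7 rows are dropped.

SQL:
SELECT a.name, b.name AS category
FROM products a
INNER JOIN categories b ON a.category_id = b.id

Result:
name    | category
--------+---------
Printer | Books   
Monitor | Supplies
Charger | Toys    
Tablet  | Sports  
Cable   | Toys    


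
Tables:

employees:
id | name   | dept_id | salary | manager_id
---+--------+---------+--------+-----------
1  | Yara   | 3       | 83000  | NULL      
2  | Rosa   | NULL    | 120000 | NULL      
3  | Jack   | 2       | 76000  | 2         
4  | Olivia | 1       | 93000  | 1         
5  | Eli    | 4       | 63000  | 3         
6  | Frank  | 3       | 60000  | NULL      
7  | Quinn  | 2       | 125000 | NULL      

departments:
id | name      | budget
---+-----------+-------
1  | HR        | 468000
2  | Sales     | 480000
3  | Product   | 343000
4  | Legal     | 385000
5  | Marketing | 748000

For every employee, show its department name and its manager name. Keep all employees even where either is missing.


Two LEFT JOINs from the same base table employees: one to departments via dept_id, one to employees itself via manager_id. Both are LEFT so every employee is preserved.
Match against departments:
  - employee 1 (Yara): dept_id=3 -> matches Product
  - employee 2 (Rosa): dept_id=NULL, no match -> kept with NULL
  - employee 3 (Jack): dept_id=2 -> matches Sales
  - employee 4 (Olivia): dept_id=1 -> matches HR
  - employee 5 (Eli): dept_id=4 -> matches Legal
  - employee 6 (Frank): dept_id=3 -> matches Product
  - employee 7 (Quinn): dept_id=2 -> matches Sales
Match against employees (self):
  - employee 1 (Yara): manager_id=NULL -> NULL
  - employee 2 (Rosa): manager_id=NULL -> NULL
  - employee 3 (Jack): manager_id=2 -> Rosa
  - employee 4 (Olivia): manager_id=1 -> Yara
  - employee 5 (Eli): manager_id=3 -> Jack
  - employee 6 (Frank): manager_id=NULL -> NULL
  - employee 7 (Quinn): manager_id=NULL -> NULL

SQL:
SELECT a.name, b.name AS department, c.name AS manager
FROM employees a
LEFT JOIN departments b ON a.dept_id = b.id
LEFT JOIN employees c ON a.manager_id = c.id

Result:
name   | department | manager
-------+------------+--------
Yara   | Product    | NULL   
Rosa   | NULL       | NULL   
Jack   | Sales      | Rosa   
Olivia | HR         | Yara   
Eli    | Legal      | Jack   
Frank  | Product    | NULL   
Quinn  | Sales      | NULL   


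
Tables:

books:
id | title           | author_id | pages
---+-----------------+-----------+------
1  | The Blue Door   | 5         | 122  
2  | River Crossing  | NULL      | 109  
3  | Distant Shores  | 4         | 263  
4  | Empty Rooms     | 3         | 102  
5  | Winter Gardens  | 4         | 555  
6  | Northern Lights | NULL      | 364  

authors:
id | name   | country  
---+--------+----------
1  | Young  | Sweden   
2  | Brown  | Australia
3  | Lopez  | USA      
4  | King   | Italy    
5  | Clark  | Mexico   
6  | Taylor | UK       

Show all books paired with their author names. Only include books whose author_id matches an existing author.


INNER JOIN keeps only books rows whose author_id matches an id in authors. Walk through each book:
  - book 1 (The Blue Door): author_id=5 -> matches Clark
  - book 2 (River Crossing): author_id=NULL, no match -> dropped
  - book 3 (Distant Shores): author_id=4 -> matches King
  - book 4 (Empty Rooms): author_id=3 -> matches Lopez
  - book 5 (Winter Gardens): author_id=4 -> matches King
  - book 6 (Northern Lights): author_id=NULL, no match -> dropped
So 2 of 6 rows are dropped.

SQL:
SELECT a.title, b.name AS author
FROM books a
INNER JOIN authors b ON a.author_id = b.id

Result:
title          | author
---------------+-------
The Blue Door  | Clark 
Distant Shores | King  
Empty Rooms    | Lopez 
Winter Gardens | King  


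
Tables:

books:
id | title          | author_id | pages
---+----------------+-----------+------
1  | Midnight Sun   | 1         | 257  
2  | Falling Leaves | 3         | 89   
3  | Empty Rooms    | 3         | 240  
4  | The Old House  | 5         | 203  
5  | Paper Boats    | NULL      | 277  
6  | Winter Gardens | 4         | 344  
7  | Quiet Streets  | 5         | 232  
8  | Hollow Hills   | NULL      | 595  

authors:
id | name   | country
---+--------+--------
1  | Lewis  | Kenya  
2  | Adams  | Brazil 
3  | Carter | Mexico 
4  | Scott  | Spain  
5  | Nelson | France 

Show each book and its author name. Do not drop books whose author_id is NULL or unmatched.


LEFT JOIN keeps every row from books (the left table); where author_id has no match in authors, the author columns become NULL. Walk through each book:
  - book 1 (Midnight Sun): author_id=1 -> matches Lewis
  - book 2 (Falling Leaves): author_id=3 -> matches Carter
  - book 3 (Empty Rooms): author_id=3 -> matches Carter
  - book 4 (The Old House): author_id=5 -> matches Nelson
  - book 5 (Paper Boats): author_id=NULL, no match -> kept with NULL
  - book 6 (Winter Gardens): author_id=4 -> matches Scott
  - book 7 (Quiet Streets): author_id=5 -> matches Nelson
  - book 8 (Hollow Hills): author_id=NULL, no match -> kept with NULL
All 8 rows appear; 2 have NULL author.

SQL:
SELECT a.title, b.name AS author
FROM books a
LEFT JOIN authors b ON a.author_id = b.id

Result:
title          | author
---------------+-------
Midnight Sun   | Lewis 
Falling Leaves | Carter
Empty Rooms    | Carter
The Old House  | Nelson
Paper Boats    | NULL  
Winter Gardens | Scott 
Quiet Streets  | Nelson
Hollow Hills   | NULL  


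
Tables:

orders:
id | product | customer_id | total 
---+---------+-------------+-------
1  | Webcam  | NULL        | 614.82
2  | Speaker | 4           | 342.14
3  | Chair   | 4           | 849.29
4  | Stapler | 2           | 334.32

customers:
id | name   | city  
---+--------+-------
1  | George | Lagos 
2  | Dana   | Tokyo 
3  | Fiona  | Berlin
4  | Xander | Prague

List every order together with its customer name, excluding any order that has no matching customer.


INNER JOIN keeps only orders rows whose customer_id matches an id in customers. Walk through each order:
  - order 1 (Webcam): customer_id=NULL, no match -> dropped
  - order 2 (Speaker): customer_id=4 -> matches Xander
  - order 3 (Chair): customer_id=4 -> matches Xander
  - order 4 (Stapler): customer_id=2 -> matches Dana
So 1 of 4 rows is dropped.

SQL:
SELECT a.product, b.name AS customer
FROM orders a
INNER JOIN customers b ON a.customer_id = b.id

Result:
product | customer
--------+---------
Speaker | Xander  
Chair   | Xander  
Stapler | Dana    


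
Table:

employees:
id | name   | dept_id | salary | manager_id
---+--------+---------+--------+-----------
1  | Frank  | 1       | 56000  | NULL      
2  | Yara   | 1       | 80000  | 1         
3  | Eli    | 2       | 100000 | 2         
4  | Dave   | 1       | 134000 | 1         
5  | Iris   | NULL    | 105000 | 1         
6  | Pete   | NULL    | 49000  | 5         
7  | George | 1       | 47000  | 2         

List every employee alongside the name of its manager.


This is a self-join: employees is joined to a second copy of itself, matching each row's manager_id to another row's id. Use LEFT JOIN so rows with manager_id=NULL are kept.
  - employee 1 (Frank): manager_id=NULL -> NULL
  - employee 2 (Yara): manager_id=1 -> Frank
  - employee 3 (Eli): manager_id=2 -> Yara
  - employee 4 (Dave): manager_id=1 -> Frank
  - employee 5 (Iris): manager_id=1 -> Frank
  - employee 6 (Pete): manager_id=5 -> Iris
  - employee 7 (George): manager_id=2 -> Yara

SQL:
SELECT a.name AS item, b.name AS manager
FROM employees a
LEFT JOIN employees b ON a.manager_id = b.id

Result:
item   | manager
-------+--------
Frank  | NULL   
Yara   | Frank  
Eli    | Yara   
Dave   | Frank  
Iris   | Frank  
Pete   | Iris   
George | Yara   


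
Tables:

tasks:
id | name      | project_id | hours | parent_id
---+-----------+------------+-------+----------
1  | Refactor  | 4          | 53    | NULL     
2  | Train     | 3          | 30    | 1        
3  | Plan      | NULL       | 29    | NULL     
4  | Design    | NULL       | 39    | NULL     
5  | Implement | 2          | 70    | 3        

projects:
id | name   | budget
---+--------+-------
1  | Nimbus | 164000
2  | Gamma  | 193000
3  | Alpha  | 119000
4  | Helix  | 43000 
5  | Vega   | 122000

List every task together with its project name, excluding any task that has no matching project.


INNER JOIN keeps only tasks rows whose project_id matches an id in projects. Walk through each task:
  - task 1 (Refactor): project_id=4 -> matches Helix
  - task 2 (Train): project_id=3 -> matches Alpha
  - task 3 (Plan): project_id=NULL, no match -> dropped
  - task 4 (Design): project_id=NULL, no match -> dropped
  - task 5 (Implement): project_id=2 -> matches Gamma
So 2 of 5 rows are dropped.

SQL:
SELECT a.name, b.name AS project
FROM tasks a
INNER JOIN projects b ON a.project_id = b.id

Result:
name      | project
----------+--------
Refactor  | Helix  
Train     | Alpha  
Implement | Gamma  


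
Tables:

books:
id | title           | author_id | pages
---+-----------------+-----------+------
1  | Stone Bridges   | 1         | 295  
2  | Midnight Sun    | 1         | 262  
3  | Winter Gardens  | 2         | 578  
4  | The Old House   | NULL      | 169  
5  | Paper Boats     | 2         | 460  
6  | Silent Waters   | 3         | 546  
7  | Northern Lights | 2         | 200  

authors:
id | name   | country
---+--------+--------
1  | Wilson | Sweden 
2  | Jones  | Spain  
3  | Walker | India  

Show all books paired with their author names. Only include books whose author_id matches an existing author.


INNER JOIN keeps only books rows whose author_id matches an id in authors. Walk through each book:
  - book 1 (Stone Bridges): author_id=1 -> matches Wilson
  - book 2 (Midnight Sun): author_id=1 -> matches Wilson
  - book 3 (Winter Gardens): author_id=2 -> matches Jones
  - book 4 (The Old House): author_id=NULL, no match -> dropped
  - book 5 (Paper Boats): author_id=2 -> matches Jones
  - book 6 (Silent Waters): author_id=3 -> matches Walker
  - book 7 (Northern Lights): author_id=2 -> matches Jones
So 1 of 7 rows is dropped.

SQL:
SELECT a.title, b.name AS author
FROM books a
INNER JOIN authors b ON a.author_id = b.id

Result:
title           | author
----------------+-------
Stone Bridges   | Wilson
Midnight Sun    | Wilson
Winter Gardens  | Jones 
Paper Boats     | Jones 
Silent Waters   | Walker
Northern Lights | Jones 


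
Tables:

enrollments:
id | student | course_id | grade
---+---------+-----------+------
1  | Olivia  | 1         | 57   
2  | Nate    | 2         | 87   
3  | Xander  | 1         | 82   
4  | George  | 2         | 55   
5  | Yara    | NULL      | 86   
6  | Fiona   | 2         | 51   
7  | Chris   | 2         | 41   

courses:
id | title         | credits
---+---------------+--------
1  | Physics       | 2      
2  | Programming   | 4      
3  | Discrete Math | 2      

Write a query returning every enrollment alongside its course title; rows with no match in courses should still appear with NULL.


LEFT JOIN keeps every row from enrollments (the left table); where course_id has no match in courses, the course columns become NULL. Walk through each enrollment:
  - enrollment 1 (Olivia): course_id=1 -> matches Physics
  - enrollment 2 (Nate): course_id=2 -> matches Programming
  - enrollment 3 (Xander): course_id=1 -> matches Physics
  - enrollment 4 (George): course_id=2 -> matches Programming
  - enrollment 5 (Yara): course_id=NULL, no match -> kept with NULL
  - enrollment 6 (Fiona): course_id=2 -> matches Programming
  - enrollment 7 (Chris): course_id=2 -> matches Programming
All 7 rows appear; 1 has NULL course.

SQL:
SELECT a.student, b.title AS course
FROM enrollments a
LEFT JOIN courses b ON a.course_id = b.id

Result:
student | course     
--------+------------
Olivia  | Physics    
Nate    | Programming
Xander  | Physics    
George  | Programming
Yara    | NULL       
Fiona   | Programming
Chris   | Programming


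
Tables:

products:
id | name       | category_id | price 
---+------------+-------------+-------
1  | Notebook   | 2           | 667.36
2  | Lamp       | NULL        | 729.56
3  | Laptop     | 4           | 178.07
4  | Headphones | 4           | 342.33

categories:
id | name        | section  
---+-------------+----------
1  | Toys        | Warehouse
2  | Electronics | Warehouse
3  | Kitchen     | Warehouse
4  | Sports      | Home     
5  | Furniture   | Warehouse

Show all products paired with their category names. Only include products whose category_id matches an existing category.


INNER JOIN keeps only products rows whose category_id matches an id in categories. Walk through each product:
  - product 1 (Notebook): category_id=2 -> matches Electronics
  - product 2 (Lamp): category_id=NULL, no match -> dropped
  - product 3 (Laptop): category_id=4 -> matches Sports
  - product 4 (Headphones): category_id=4 -> matches Sports
So 1 of 4 rows is dropped.

SQL:
SELECT a.name, b.name AS category
FROM products a
INNER JOIN categories b ON a.category_id = b.id

Result:
name       | category   
-----------+------------
Notebook   | Electronics
Laptop     | Sports     
Headphones | Sports     


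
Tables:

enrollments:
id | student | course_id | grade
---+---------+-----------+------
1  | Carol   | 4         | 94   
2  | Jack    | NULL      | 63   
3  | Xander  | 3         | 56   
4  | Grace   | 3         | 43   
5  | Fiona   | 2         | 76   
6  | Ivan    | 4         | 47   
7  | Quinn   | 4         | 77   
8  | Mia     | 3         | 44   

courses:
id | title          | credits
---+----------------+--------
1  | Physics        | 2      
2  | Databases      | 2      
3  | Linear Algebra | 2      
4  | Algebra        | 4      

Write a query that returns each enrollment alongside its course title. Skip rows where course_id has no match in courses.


INNER JOIN keeps only enrollments rows whose course_id matches an id in courses. Walk through each enrollment:
  - enrollment 1 (Carol): course_id=4 -> matches Algebra
  - enrollment 2 (Jack): course_id=NULL, no match -> dropped
  - enrollment 3 (Xander): course_id=3 -> matches Linear Algebra
  - enrollment 4 (Grace): course_id=3 -> matches Linear Algebra
  - enrollment 5 (Fiona): course_id=2 -> matches Databases
  - enrollment 6 (Ivan): course_id=4 -> matches Algebra
  - enrollment 7 (Quinn): course_id=4 -> matches Algebra
  - enrollment 8 (Mia): course_id=3 -> matches Linear Algebra
So 1 of 8 rows is dropped.

SQL:
SELECT a.student, b.title AS course
FROM enrollments a
INNER JOIN courses b ON a.course_id = b.id

Result:
student | course        
--------+---------------
Carol   | Algebra       
Xander  | Linear Algebra
Grace   | Linear Algebra
Fiona   | Databases     
Ivan    | Algebra       
Quinn   | Algebra       
Mia     | Linear Algebra


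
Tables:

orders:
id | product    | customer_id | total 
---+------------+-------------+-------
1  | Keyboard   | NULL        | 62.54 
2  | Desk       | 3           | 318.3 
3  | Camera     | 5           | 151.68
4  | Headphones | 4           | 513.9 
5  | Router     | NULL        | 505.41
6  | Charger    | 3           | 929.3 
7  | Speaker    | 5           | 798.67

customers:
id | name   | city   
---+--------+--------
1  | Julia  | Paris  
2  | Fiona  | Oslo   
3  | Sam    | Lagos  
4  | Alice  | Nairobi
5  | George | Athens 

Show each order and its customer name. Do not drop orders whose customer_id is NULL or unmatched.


LEFT JOIN keeps every row from orders (the left table); where customer_id has no match in customers, the customer columns become NULL. Walk through each order:
  - order 1 (Keyboard): customer_id=NULL, no match -> kept with NULL
  - order 2 (Desk): customer_id=3 -> matches Sam
  - order 3 (Camera): customer_id=5 -> matches George
  - order 4 (Headphones): customer_id=4 -> matches Alice
  - order 5 (Router): customer_id=NULL, no match -> kept with NULL
  - order 6 (Charger): customer_id=3 -> matches Sam
  - order 7 (Speaker): customer_id=5 -> matches George
All 7 rows appear; 2 have NULL customer.

SQL:
SELECT a.product, b.name AS customer
FROM orders a
LEFT JOIN customers b ON a.customer_id = b.id

Result:
product    | customer
-----------+---------
Keyboard   | NULL    
Desk       | Sam     
Camera     | George  
Headphones | Alice   
Router     | NULL    
Charger    | Sam     
Speaker    | George  


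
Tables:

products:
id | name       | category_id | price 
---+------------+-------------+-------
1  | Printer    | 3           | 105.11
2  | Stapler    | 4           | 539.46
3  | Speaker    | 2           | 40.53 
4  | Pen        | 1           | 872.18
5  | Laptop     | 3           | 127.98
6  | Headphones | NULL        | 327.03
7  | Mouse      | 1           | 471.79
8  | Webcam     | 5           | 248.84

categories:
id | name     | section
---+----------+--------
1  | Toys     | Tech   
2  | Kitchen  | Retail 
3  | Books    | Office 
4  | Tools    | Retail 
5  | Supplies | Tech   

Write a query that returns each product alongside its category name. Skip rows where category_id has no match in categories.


INNER JOIN keeps only products rows whose category_id matches an id in categories. Walk through each product:
  - product 1 (Printer): category_id=3 -> matches Books
  - product 2 (Stapler): category_id=4 -> matches Tools
  - product 3 (Speaker): category_id=2 -> matches Kitchen
  - product 4 (Pen): category_id=1 -> matches Toys
  - product 5 (Laptop): category_id=3 -> matches Books
  - product 6 (Headphones): category_id=NULL, no match -> dropped
  - product 7 (Mouse): category_id=1 -> matches Toys
  - product 8 (Webcam): category_id=5 -> matches Supplies
So 1 of 8 rows is dropped.

SQL:
SELECT a.name, b.name AS category
FROM products a
INNER JOIN categories b ON a.category_id = b.id

Result:
name    | category
--------+---------
Printer | Books   
Stapler | Tools   
Speaker | Kitchen 
Pen     | Toys    
Laptop  | Books   
Mouse   | Toys    
Webcam  | Supplies


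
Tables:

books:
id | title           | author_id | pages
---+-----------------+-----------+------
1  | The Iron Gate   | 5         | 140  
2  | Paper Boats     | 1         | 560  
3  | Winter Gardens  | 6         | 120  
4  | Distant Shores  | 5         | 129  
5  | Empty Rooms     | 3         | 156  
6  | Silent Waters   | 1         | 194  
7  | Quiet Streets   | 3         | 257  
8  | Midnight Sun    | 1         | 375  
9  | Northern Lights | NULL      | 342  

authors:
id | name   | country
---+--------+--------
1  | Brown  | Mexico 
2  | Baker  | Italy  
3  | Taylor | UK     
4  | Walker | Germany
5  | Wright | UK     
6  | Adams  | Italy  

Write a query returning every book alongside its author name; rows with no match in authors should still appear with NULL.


LEFT JOIN keeps every row from books (the left table); where author_id has no match in authors, the author columns become NULL. Walk through each book:
  - book 1 (The Iron Gate): author_id=5 -> matches Wright
  - book 2 (Paper Boats): author_id=1 -> matches Brown
  - book 3 (Winter Gardens): author_id=6 -> matches Adams
  - book 4 (Distant Shores): author_id=5 -> matches Wright
  - book 5 (Empty Rooms): author_id=3 -> matches Taylor
  - book 6 (Silent Waters): author_id=1 -> matches Brown
  - book 7 (Quiet Streets): author_id=3 -> matches Taylor
  - book 8 (Midnight Sun): author_id=1 -> matches Brown
  - book 9 (Northern Lights): author_id=NULL, no match -> kept with NULL
All 9 rows appear; 1 has NULL author.

SQL:
SELECT a.title, b.name AS author
FROM books a
LEFT JOIN authors b ON a.author_id = b.id

Result:
title           | author
----------------+-------
The Iron Gate   | Wright
Paper Boats     | Brown 
Winter Gardens  | Adams 
Distant Shores  | Wright
Empty Rooms     | Taylor
Silent Waters   | Brown 
Quiet Streets   | Taylor
Midnight Sun    | Brown 
Northern Lights | NULL  


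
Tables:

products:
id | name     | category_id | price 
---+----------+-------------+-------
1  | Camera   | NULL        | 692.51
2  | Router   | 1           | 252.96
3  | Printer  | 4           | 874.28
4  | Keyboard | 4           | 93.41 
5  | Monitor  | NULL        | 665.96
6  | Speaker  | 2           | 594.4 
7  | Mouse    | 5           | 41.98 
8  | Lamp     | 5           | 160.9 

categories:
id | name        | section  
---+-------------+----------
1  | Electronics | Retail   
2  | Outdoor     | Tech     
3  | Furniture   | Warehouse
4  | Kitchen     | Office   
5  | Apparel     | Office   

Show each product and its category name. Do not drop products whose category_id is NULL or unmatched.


LEFT JOIN keeps every row from products (the left table); where category_id has no match in categories, the category columns become NULL. Walk through each product:
  - product 1 (Camera): category_id=NULL, no match -> kept with NULL
  - product 2 (Router): category_id=1 -> matches Electronics
  - product 3 (Printer): category_id=4 -> matches Kitchen
  - product 4 (Keyboard): category_id=4 -> matches Kitchen
  - product 5 (Monitor): category_id=NULL, no match -> kept with NULL
  - product 6 (Speaker): category_id=2 -> matches Outdoor
  - product 7 (Mouse): category_id=5 -> matches Apparel
  - product 8 (Lamp): category_id=5 -> matches Apparel
All 8 rows appear; 2 have NULL category.

SQL:
SELECT a.name, b.name AS category
FROM products a
LEFT JOIN categories b ON a.category_id = b.id

Result:
name     | category   
---------+------------
Camera   | NULL       
Router   | Electronics
Printer  | Kitchen    
Keyboard | Kitchen    
Monitor  | NULL       
Speaker  | Outdoor    
Mouse    | Apparel    
Lamp     | Apparel    


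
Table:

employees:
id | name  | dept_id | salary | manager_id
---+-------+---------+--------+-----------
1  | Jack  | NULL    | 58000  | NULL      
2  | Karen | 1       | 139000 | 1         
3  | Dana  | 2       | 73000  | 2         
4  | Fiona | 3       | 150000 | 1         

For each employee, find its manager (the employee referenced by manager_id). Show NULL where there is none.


This is a self-join: employees is joined to a second copy of itself, matching each row's manager_id to another row's id. Use LEFT JOIN so rows with manager_id=NULL are kept.
  - employee 1 (Jack): manager_id=NULL -> NULL
  - employee 2 (Karen): manager_id=1 -> Jack
  - employee 3 (Dana): manager_id=2 -> Karen
  - employee 4 (Fiona): manager_id=1 -> Jack

SQL:
SELECT a.name AS item, b.name AS manager
FROM employees a
LEFT JOIN employees b ON a.manager_id = b.id

Result:
item  | manager
------+--------
Jack  | NULL   
Karen | Jack   
Dana  | Karen  
Fiona | Jack   


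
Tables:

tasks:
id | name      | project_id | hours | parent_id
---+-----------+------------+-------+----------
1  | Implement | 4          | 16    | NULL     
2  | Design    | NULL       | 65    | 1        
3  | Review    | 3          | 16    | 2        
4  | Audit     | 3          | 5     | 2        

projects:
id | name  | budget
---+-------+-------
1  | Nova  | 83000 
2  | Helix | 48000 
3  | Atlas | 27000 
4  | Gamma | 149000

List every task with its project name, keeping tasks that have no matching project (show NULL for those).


LEFT JOIN keeps every row from tasks (the left table); where project_id has no match in projects, the project columns become NULL. Walk through each task:
  - task 1 (Implement): project_id=4 -> matches Gamma
  - task 2 (Design): project_id=NULL, no match -> kept with NULL
  - task 3 (Review): project_id=3 -> matches Atlas
  - task 4 (Audit): project_id=3 -> matches Atlas
All 4 rows appear; 1 has NULL project.

SQL:
SELECT a.name, b.name AS project
FROM tasks a
LEFT JOIN projects b ON a.project_id = b.id

Result:
name      | project
----------+--------
Implement | Gamma  
Design    | NULL   
Review    | Atlas  
Audit     | Atlas  


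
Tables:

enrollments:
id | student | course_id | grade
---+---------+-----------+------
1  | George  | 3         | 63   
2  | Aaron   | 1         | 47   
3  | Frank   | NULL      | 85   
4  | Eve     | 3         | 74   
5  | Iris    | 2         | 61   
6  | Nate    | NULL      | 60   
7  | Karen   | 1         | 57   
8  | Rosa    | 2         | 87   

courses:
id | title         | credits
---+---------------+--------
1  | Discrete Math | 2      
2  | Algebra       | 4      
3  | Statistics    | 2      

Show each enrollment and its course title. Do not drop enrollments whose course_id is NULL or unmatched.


LEFT JOIN keeps every row from enrollments (the left table); where course_id has no match in courses, the course columns become NULL. Walk through each enrollment:
  - enrollment 1 (George): course_id=3 -> matches Statistics
  - enrollment 2 (Aaron): course_id=1 -> matches Discrete Math
  - enrollment 3 (Frank): course_id=NULL, no match -> kept with NULL
  - enrollment 4 (Eve): course_id=3 -> matches Statistics
  - enrollment 5 (Iris): course_id=2 -> matches Algebra
  - enrollment 6 (Nate): course_id=NULL, no match -> kept with NULL
  - enrollment 7 (Karen): course_id=1 -> matches Discrete Math
  - enrollment 8 (Rosa): course_id=2 -> matches Algebra
All 8 rows appear; 2 have NULL course.

SQL:
SELECT a.student, b.title AS course
FROM enrollments a
LEFT JOIN courses b ON a.course_id = b.id

Result:
student | course       
--------+--------------
George  | Statistics   
Aaron   | Discrete Math
Frank   | NULL         
Eve     | Statistics   
Iris    | Algebra      
Nate    | NULL         
Karen   | Discrete Math
Rosa    | Algebra      


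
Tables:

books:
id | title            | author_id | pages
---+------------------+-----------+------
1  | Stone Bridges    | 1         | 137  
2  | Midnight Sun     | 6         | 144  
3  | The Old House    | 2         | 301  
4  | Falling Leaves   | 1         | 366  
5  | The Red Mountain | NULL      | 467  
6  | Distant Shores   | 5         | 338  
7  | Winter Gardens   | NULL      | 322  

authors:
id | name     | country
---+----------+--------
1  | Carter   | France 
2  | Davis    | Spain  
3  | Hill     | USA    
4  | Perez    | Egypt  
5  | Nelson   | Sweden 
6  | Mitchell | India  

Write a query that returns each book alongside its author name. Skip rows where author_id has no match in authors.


INNER JOIN keeps only books rows whose author_id matches an id in authors. Walk through each book:
  - book 1 (Stone Bridges): author_id=1 -> matches Carter
  - book 2 (Midnight Sun): author_id=6 -> matches Mitchell
  - book 3 (The Old House): author_id=2 -> matches Davis
  - book 4 (Falling Leaves): author_id=1 -> matches Carter
  - book 5 (The Red Mountain): author_id=NULL, no match -> dropped
  - book 6 (Distant Shores): author_id=5 -> matches Nelson
  - book 7 (Winter Gardens): author_id=NULL, no match -> dropped
So 2 of 7 rows are dropped.

SQL:
SELECT a.title, b.name AS author
FROM books a
INNER JOIN authors b ON a.author_id = b.id

Result:
title          | author  
---------------+---------
Stone Bridges  | Carter  
Midnight Sun   | Mitchell
The Old House  | Davis   
Falling Leaves | Carter  
Distant Shores | Nelson  
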